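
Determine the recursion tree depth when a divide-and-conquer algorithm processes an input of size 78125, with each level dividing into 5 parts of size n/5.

For divide and conquer with division factor 5:

Problem sizes at each level:
Level 0: 78125
Level 1: 15625
Level 2: 3125
Level 3: 625
Level 4: 125
Level 5: 25
Level 6: 5
Level 7: 1

The root is level 0 and the size-1 base case is level 7 (the tree spans levels 0 through 7, i.e. 8 levels counting the root), so the depth is the number of divisions: log_5(78125) = 7

The recursion tree depth is log_5(78125) = 7. At each level, the problem size is divided by 5, so it takes 7 divisions to reduce to a base case of size 1. The algorithm makes 5 recursive calls at each level.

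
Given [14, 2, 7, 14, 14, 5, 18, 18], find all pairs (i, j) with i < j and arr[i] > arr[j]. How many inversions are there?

Finding inversions in [14, 2, 7, 14, 14, 5, 18, 18]:

(0, 1): arr[0]=14 > arr[1]=2
(0, 2): arr[0]=14 > arr[2]=7
(0, 5): arr[0]=14 > arr[5]=5
(2, 5): arr[2]=7 > arr[5]=5
(3, 5): arr[3]=14 > arr[5]=5
(4, 5): arr[4]=14 > arr[5]=5

Total inversions: 6

The array has 6 inversion(s): (0,1), (0,2), (0,5), (2,5), (3,5), (4,5). Each pair (i,j) satisfies i < j and arr[i] > arr[j].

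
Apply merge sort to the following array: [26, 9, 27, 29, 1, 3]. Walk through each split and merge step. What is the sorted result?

Merge sort trace:

Split: [26, 9, 27, 29, 1, 3] -> [26, 9, 27] and [29, 1, 3]
  Split: [26, 9, 27] -> [26] and [9, 27]
    Split: [9, 27] -> [9] and [27]
    Merge: [9] + [27] -> [9, 27]
  Merge: [26] + [9, 27] -> [9, 26, 27]
  Split: [29, 1, 3] -> [29] and [1, 3]
    Split: [1, 3] -> [1] and [3]
    Merge: [1] + [3] -> [1, 3]
  Merge: [29] + [1, 3] -> [1, 3, 29]
Merge: [9, 26, 27] + [1, 3, 29] -> [1, 3, 9, 26, 27, 29]

Final sorted array: [1, 3, 9, 26, 27, 29]

The merge sort proceeds by recursively splitting the array and merging sorted halves.
After all merges, the sorted array is [1, 3, 9, 26, 27, 29].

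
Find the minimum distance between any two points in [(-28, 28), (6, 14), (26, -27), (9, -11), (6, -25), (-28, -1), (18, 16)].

Computing all pairwise distances among 7 points:

d((-28, 28), (6, 14)) = 36.7696
d((-28, 28), (26, -27)) = 77.0779
d((-28, 28), (9, -11)) = 53.7587
d((-28, 28), (6, -25)) = 62.9682
d((-28, 28), (-28, -1)) = 29.0
d((-28, 28), (18, 16)) = 47.5395
d((6, 14), (26, -27)) = 45.618
d((6, 14), (9, -11)) = 25.1794
d((6, 14), (6, -25)) = 39.0
d((6, 14), (-28, -1)) = 37.1618
d((6, 14), (18, 16)) = 12.1655 <-- minimum
d((26, -27), (9, -11)) = 23.3452
d((26, -27), (6, -25)) = 20.0998
d((26, -27), (-28, -1)) = 59.9333
d((26, -27), (18, 16)) = 43.7379
d((9, -11), (6, -25)) = 14.3178
d((9, -11), (-28, -1)) = 38.3275
d((9, -11), (18, 16)) = 28.4605
d((6, -25), (-28, -1)) = 41.6173
d((6, -25), (18, 16)) = 42.72
d((-28, -1), (18, 16)) = 49.0408

Closest pair: (6, 14) and (18, 16) with distance 12.1655

The closest pair is (6, 14) and (18, 16) with Euclidean distance 12.1655. For 7 points, brute-force pairwise comparison is shown above. For large n, the divide-and-conquer algorithm (sort by x, recurse on halves, check the dividing strip) achieves O(n log n).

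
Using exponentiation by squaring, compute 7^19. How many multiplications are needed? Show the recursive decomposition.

Computing 7^19 by squaring (build up from 7^1; each line after the first costs one multiplication):

7^1 = 7
7^2 = (7^1)^2 = 7^2 = 49
7^4 = (7^2)^2 = 49^2 = 2401
7^8 = (7^4)^2 = 2401^2 = 5764801
7^9 = 7 * 7^8 = 7 * 5764801 = 40353607
7^18 = (7^9)^2 = 40353607^2 = 1628413597910449
7^19 = 7 * 7^18 = 7 * 1628413597910449 = 11398895185373143

Result: 11398895185373143
Multiplications needed: 6 (6 lines after 7^1)

7^19 = 11398895185373143. Using exponentiation by squaring, this requires 6 multiplications. The key idea: if the exponent is even, square the half-power; if odd, multiply by the base once.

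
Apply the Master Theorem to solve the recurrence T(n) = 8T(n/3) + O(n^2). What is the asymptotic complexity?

Master Theorem for T(n) = 8T(n/3) + O(n^2):

a = 8, b = 3, c = 2
log_b(a) = log_3(8) = 1.8928

Case 3: c = 2 > log_3(8) = 1.8928
T(n) = O(n^2) = O(n^2)

For T(n) = 8T(n/3) + O(n^2): log_3(8) = 1.8928. This is Case 3 of the Master Theorem (c > log_b(a), work dominated by root), giving O(n^2).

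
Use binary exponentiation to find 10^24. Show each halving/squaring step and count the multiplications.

Computing 10^24 by squaring (build up from 10^1; each line after the first costs one multiplication):

10^1 = 10
10^2 = (10^1)^2 = 10^2 = 100
10^3 = 10 * 10^2 = 10 * 100 = 1000
10^6 = (10^3)^2 = 1000^2 = 1000000
10^12 = (10^6)^2 = 1000000^2 = 1000000000000
10^24 = (10^12)^2 = 1000000000000^2 = 1000000000000000000000000

Result: 1000000000000000000000000
Multiplications needed: 5 (5 lines after 10^1)

10^24 = 1000000000000000000000000. Using exponentiation by squaring, this requires 5 multiplications. The key idea: if the exponent is even, square the half-power; if odd, multiply by the base once.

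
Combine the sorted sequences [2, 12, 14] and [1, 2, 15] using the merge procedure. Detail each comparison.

Merging process:

Compare 2 vs 1: take 1 from right. Merged: [1]
Compare 2 vs 2: take 2 from left. Merged: [1, 2]
Compare 12 vs 2: take 2 from right. Merged: [1, 2, 2]
Compare 12 vs 15: take 12 from left. Merged: [1, 2, 2, 12]
Compare 14 vs 15: take 14 from left. Merged: [1, 2, 2, 12, 14]
Append remaining from right: [15]. Merged: [1, 2, 2, 12, 14, 15]

Final merged array: [1, 2, 2, 12, 14, 15]
Total comparisons: 5

The merged array is [1, 2, 2, 12, 14, 15], requiring 5 comparisons. The merge step runs in O(n) time where n is the total number of elements.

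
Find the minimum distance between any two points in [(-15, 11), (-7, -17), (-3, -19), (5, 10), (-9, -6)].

Computing all pairwise distances among 5 points:

d((-15, 11), (-7, -17)) = 29.1204
d((-15, 11), (-3, -19)) = 32.311
d((-15, 11), (5, 10)) = 20.025
d((-15, 11), (-9, -6)) = 18.0278
d((-7, -17), (-3, -19)) = 4.4721 <-- minimum
d((-7, -17), (5, 10)) = 29.5466
d((-7, -17), (-9, -6)) = 11.1803
d((-3, -19), (5, 10)) = 30.0832
d((-3, -19), (-9, -6)) = 14.3178
d((5, 10), (-9, -6)) = 21.2603

Closest pair: (-7, -17) and (-3, -19) with distance 4.4721

The closest pair is (-7, -17) and (-3, -19) with Euclidean distance 4.4721. For 5 points, brute-force pairwise comparison is shown above. For large n, the divide-and-conquer algorithm (sort by x, recurse on halves, check the dividing strip) achieves O(n log n).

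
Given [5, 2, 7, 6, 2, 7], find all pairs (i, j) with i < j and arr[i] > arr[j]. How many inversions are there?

Finding inversions in [5, 2, 7, 6, 2, 7]:

(0, 1): arr[0]=5 > arr[1]=2
(0, 4): arr[0]=5 > arr[4]=2
(2, 3): arr[2]=7 > arr[3]=6
(2, 4): arr[2]=7 > arr[4]=2
(3, 4): arr[3]=6 > arr[4]=2

Total inversions: 5

The array has 5 inversion(s): (0,1), (0,4), (2,3), (2,4), (3,4). Each pair (i,j) satisfies i < j and arr[i] > arr[j].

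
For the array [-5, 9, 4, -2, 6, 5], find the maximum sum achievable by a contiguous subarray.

Using Kadane's algorithm on [-5, 9, 4, -2, 6, 5]:

Scanning through the array:
Position 1 (value 9): max_ending_here = 9, max_so_far = 9
Position 2 (value 4): max_ending_here = 13, max_so_far = 13
Position 3 (value -2): max_ending_here = 11, max_so_far = 13
Position 4 (value 6): max_ending_here = 17, max_so_far = 17
Position 5 (value 5): max_ending_here = 22, max_so_far = 22

Maximum subarray: [9, 4, -2, 6, 5]
Maximum sum: 22

The maximum subarray is [9, 4, -2, 6, 5] with sum 22. This subarray runs from index 1 to index 5.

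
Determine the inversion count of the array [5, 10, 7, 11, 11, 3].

Finding inversions in [5, 10, 7, 11, 11, 3]:

(0, 5): arr[0]=5 > arr[5]=3
(1, 2): arr[1]=10 > arr[2]=7
(1, 5): arr[1]=10 > arr[5]=3
(2, 5): arr[2]=7 > arr[5]=3
(3, 5): arr[3]=11 > arr[5]=3
(4, 5): arr[4]=11 > arr[5]=3

Total inversions: 6

The array has 6 inversion(s): (0,5), (1,2), (1,5), (2,5), (3,5), (4,5). Each pair (i,j) satisfies i < j and arr[i] > arr[j].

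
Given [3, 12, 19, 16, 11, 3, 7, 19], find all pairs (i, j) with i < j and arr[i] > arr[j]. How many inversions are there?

Finding inversions in [3, 12, 19, 16, 11, 3, 7, 19]:

(1, 4): arr[1]=12 > arr[4]=11
(1, 5): arr[1]=12 > arr[5]=3
(1, 6): arr[1]=12 > arr[6]=7
(2, 3): arr[2]=19 > arr[3]=16
(2, 4): arr[2]=19 > arr[4]=11
(2, 5): arr[2]=19 > arr[5]=3
(2, 6): arr[2]=19 > arr[6]=7
(3, 4): arr[3]=16 > arr[4]=11
(3, 5): arr[3]=16 > arr[5]=3
(3, 6): arr[3]=16 > arr[6]=7
(4, 5): arr[4]=11 > arr[5]=3
(4, 6): arr[4]=11 > arr[6]=7

Total inversions: 12

The array has 12 inversion(s): (1,4), (1,5), (1,6), (2,3), (2,4), (2,5), (2,6), (3,4), (3,5), (3,6), (4,5), (4,6). Each pair (i,j) satisfies i < j and arr[i] > arr[j].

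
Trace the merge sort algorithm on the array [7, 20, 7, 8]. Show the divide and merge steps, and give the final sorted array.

Merge sort trace:

Split: [7, 20, 7, 8] -> [7, 20] and [7, 8]
  Split: [7, 20] -> [7] and [20]
  Merge: [7] + [20] -> [7, 20]
  Split: [7, 8] -> [7] and [8]
  Merge: [7] + [8] -> [7, 8]
Merge: [7, 20] + [7, 8] -> [7, 7, 8, 20]

Final sorted array: [7, 7, 8, 20]

The merge sort proceeds by recursively splitting the array and merging sorted halves.
After all merges, the sorted array is [7, 7, 8, 20].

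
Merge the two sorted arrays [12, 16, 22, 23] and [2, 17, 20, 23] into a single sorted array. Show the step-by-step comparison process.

Merging process:

Compare 12 vs 2: take 2 from right. Merged: [2]
Compare 12 vs 17: take 12 from left. Merged: [2, 12]
Compare 16 vs 17: take 16 from left. Merged: [2, 12, 16]
Compare 22 vs 17: take 17 from right. Merged: [2, 12, 16, 17]
Compare 22 vs 20: take 20 from right. Merged: [2, 12, 16, 17, 20]
Compare 22 vs 23: take 22 from left. Merged: [2, 12, 16, 17, 20, 22]
Compare 23 vs 23: take 23 from left. Merged: [2, 12, 16, 17, 20, 22, 23]
Append remaining from right: [23]. Merged: [2, 12, 16, 17, 20, 22, 23, 23]

Final merged array: [2, 12, 16, 17, 20, 22, 23, 23]
Total comparisons: 7

The merged array is [2, 12, 16, 17, 20, 22, 23, 23], requiring 7 comparisons. The merge step runs in O(n) time where n is the total number of elements.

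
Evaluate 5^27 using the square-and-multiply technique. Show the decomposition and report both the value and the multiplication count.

Computing 5^27 by squaring (build up from 5^1; each line after the first costs one multiplication):

5^1 = 5
5^2 = (5^1)^2 = 5^2 = 25
5^3 = 5 * 5^2 = 5 * 25 = 125
5^6 = (5^3)^2 = 125^2 = 15625
5^12 = (5^6)^2 = 15625^2 = 244140625
5^13 = 5 * 5^12 = 5 * 244140625 = 1220703125
5^26 = (5^13)^2 = 1220703125^2 = 1490116119384765625
5^27 = 5 * 5^26 = 5 * 1490116119384765625 = 7450580596923828125

Result: 7450580596923828125
Multiplications needed: 7 (7 lines after 5^1)

5^27 = 7450580596923828125. Using exponentiation by squaring, this requires 7 multiplications. The key idea: if the exponent is even, square the half-power; if odd, multiply by the base once.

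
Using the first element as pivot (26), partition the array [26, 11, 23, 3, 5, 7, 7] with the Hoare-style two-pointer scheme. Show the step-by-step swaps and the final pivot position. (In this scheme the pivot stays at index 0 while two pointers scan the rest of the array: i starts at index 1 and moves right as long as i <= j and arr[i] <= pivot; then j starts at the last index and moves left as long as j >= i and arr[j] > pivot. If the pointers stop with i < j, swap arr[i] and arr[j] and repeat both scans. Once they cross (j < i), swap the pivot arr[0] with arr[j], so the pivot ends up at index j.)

Hoare-style two-pointer partition with pivot = 26:

Initial array: [26, 11, 23, 3, 5, 7, 7]

Pointers start at i = 1, j = 6.
i ends at 7, j ends at 6: the pointers have crossed (j < i), so scanning stops.

Swap pivot arr[0] with arr[6] to place pivot at position 6: [7, 11, 23, 3, 5, 7, 26]
Pivot position: 6

After partitioning with pivot 26, the array becomes [7, 11, 23, 3, 5, 7, 26]. The pivot is placed at index 6. All elements to the left of the pivot are <= 26, and all elements to the right are > 26.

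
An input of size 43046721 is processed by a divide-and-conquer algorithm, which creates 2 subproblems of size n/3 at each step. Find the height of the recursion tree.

For divide and conquer with division factor 3:

Problem sizes at each level:
Level 0: 43046721
Level 1: 14348907
Level 2: 4782969
Level 3: 1594323
Level 4: 531441
Level 5: 177147
Level 6: 59049
Level 7: 19683
Level 8: 6561
Level 9: 2187
Level 10: 729
Level 11: 243
Level 12: 81
Level 13: 27
Level 14: 9
Level 15: 3
Level 16: 1

The root is level 0 and the size-1 base case is level 16 (the tree spans levels 0 through 16, i.e. 17 levels counting the root), so the depth is the number of divisions: log_3(43046721) = 16

The recursion tree depth is log_3(43046721) = 16. At each level, the problem size is divided by 3, so it takes 16 divisions to reduce to a base case of size 1. The algorithm makes 2 recursive calls at each level.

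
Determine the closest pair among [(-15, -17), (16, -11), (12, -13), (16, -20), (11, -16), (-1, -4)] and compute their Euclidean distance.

Computing all pairwise distances among 6 points:

d((-15, -17), (16, -11)) = 31.5753
d((-15, -17), (12, -13)) = 27.2947
d((-15, -17), (16, -20)) = 31.1448
d((-15, -17), (11, -16)) = 26.0192
d((-15, -17), (-1, -4)) = 19.105
d((16, -11), (12, -13)) = 4.4721
d((16, -11), (16, -20)) = 9.0
d((16, -11), (11, -16)) = 7.0711
d((16, -11), (-1, -4)) = 18.3848
d((12, -13), (16, -20)) = 8.0623
d((12, -13), (11, -16)) = 3.1623 <-- minimum
d((12, -13), (-1, -4)) = 15.8114
d((16, -20), (11, -16)) = 6.4031
d((16, -20), (-1, -4)) = 23.3452
d((11, -16), (-1, -4)) = 16.9706

Closest pair: (12, -13) and (11, -16) with distance 3.1623

The closest pair is (12, -13) and (11, -16) with Euclidean distance 3.1623. For 6 points, brute-force pairwise comparison is shown above. For large n, the divide-and-conquer algorithm (sort by x, recurse on halves, check the dividing strip) achieves O(n log n).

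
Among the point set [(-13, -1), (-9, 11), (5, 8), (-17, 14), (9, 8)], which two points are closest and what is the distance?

Computing all pairwise distances among 5 points:

d((-13, -1), (-9, 11)) = 12.6491
d((-13, -1), (5, 8)) = 20.1246
d((-13, -1), (-17, 14)) = 15.5242
d((-13, -1), (9, 8)) = 23.7697
d((-9, 11), (5, 8)) = 14.3178
d((-9, 11), (-17, 14)) = 8.544
d((-9, 11), (9, 8)) = 18.2483
d((5, 8), (-17, 14)) = 22.8035
d((5, 8), (9, 8)) = 4.0 <-- minimum
d((-17, 14), (9, 8)) = 26.6833

Closest pair: (5, 8) and (9, 8) with distance 4.0

The closest pair is (5, 8) and (9, 8) with Euclidean distance 4.0. For 5 points, brute-force pairwise comparison is shown above. For large n, the divide-and-conquer algorithm (sort by x, recurse on halves, check the dividing strip) achieves O(n log n).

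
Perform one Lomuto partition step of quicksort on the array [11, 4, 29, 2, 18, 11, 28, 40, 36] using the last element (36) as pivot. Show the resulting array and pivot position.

Lomuto partition with pivot = 36:

Initial array: [11, 4, 29, 2, 18, 11, 28, 40, 36]

arr[0]=11 <= 36: swap with position 0, array becomes [11, 4, 29, 2, 18, 11, 28, 40, 36]
arr[1]=4 <= 36: swap with position 1, array becomes [11, 4, 29, 2, 18, 11, 28, 40, 36]
arr[2]=29 <= 36: swap with position 2, array becomes [11, 4, 29, 2, 18, 11, 28, 40, 36]
arr[3]=2 <= 36: swap with position 3, array becomes [11, 4, 29, 2, 18, 11, 28, 40, 36]
arr[4]=18 <= 36: swap with position 4, array becomes [11, 4, 29, 2, 18, 11, 28, 40, 36]
arr[5]=11 <= 36: swap with position 5, array becomes [11, 4, 29, 2, 18, 11, 28, 40, 36]
arr[6]=28 <= 36: swap with position 6, array becomes [11, 4, 29, 2, 18, 11, 28, 40, 36]
arr[7]=40 > 36: no swap

Place pivot at position 7: [11, 4, 29, 2, 18, 11, 28, 36, 40]
Pivot position: 7

After partitioning with pivot 36, the array becomes [11, 4, 29, 2, 18, 11, 28, 36, 40]. The pivot is placed at index 7. All elements to the left of the pivot are <= 36, and all elements to the right are > 36.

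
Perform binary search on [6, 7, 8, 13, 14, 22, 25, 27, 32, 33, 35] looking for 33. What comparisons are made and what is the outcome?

Binary search for 33 in [6, 7, 8, 13, 14, 22, 25, 27, 32, 33, 35]:

lo=0, hi=10, mid=5, arr[mid]=22 -> 22 < 33, search right half
lo=6, hi=10, mid=8, arr[mid]=32 -> 32 < 33, search right half
lo=9, hi=10, mid=9, arr[mid]=33 -> Found target at index 9!

Binary search finds 33 at index 9 after 3 comparisons. The search repeatedly halves the search space by comparing with the middle element.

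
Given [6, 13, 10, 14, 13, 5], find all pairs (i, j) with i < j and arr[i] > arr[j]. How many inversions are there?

Finding inversions in [6, 13, 10, 14, 13, 5]:

(0, 5): arr[0]=6 > arr[5]=5
(1, 2): arr[1]=13 > arr[2]=10
(1, 5): arr[1]=13 > arr[5]=5
(2, 5): arr[2]=10 > arr[5]=5
(3, 4): arr[3]=14 > arr[4]=13
(3, 5): arr[3]=14 > arr[5]=5
(4, 5): arr[4]=13 > arr[5]=5

Total inversions: 7

The array has 7 inversion(s): (0,5), (1,2), (1,5), (2,5), (3,4), (3,5), (4,5). Each pair (i,j) satisfies i < j and arr[i] > arr[j].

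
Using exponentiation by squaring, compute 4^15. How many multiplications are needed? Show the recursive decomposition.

Computing 4^15 by squaring (build up from 4^1; each line after the first costs one multiplication):

4^1 = 4
4^2 = (4^1)^2 = 4^2 = 16
4^3 = 4 * 4^2 = 4 * 16 = 64
4^6 = (4^3)^2 = 64^2 = 4096
4^7 = 4 * 4^6 = 4 * 4096 = 16384
4^14 = (4^7)^2 = 16384^2 = 268435456
4^15 = 4 * 4^14 = 4 * 268435456 = 1073741824

Result: 1073741824
Multiplications needed: 6 (6 lines after 4^1)

4^15 = 1073741824. Using exponentiation by squaring, this requires 6 multiplications. The key idea: if the exponent is even, square the half-power; if odd, multiply by the base once.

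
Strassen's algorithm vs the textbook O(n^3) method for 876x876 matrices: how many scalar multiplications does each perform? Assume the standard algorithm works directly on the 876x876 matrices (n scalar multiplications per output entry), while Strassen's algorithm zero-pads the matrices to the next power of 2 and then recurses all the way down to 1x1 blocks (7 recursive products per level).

Matrix multiplication for 876x876 matrices:

Strassen's algorithm requires power-of-2 dimensions. Pad 876x876 to 1024x1024 (next power of 2).

Standard algorithm: 876^3 = 672221376 multiplications
Strassen's algorithm: 7^(log2(1024)) = 7^10 = 282475249 multiplications
Savings: 672221376 - 282475249 = 389746127 multiplications

Standard: 672221376 multiplications (876^3). Strassen: 282475249 multiplications (7^10, after padding to 1024x1024). Strassen reduces 8 recursive multiplications to 7 at each level.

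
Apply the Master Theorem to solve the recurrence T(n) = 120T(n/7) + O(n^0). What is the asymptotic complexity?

Master Theorem for T(n) = 120T(n/7) + O(n^0):

a = 120, b = 7, c = 0
log_b(a) = log_7(120) = 2.4603

Case 1: c = 0 < log_7(120) = 2.4603
T(n) = O(n^(log_7 120))

For T(n) = 120T(n/7) + O(n^0): log_7(120) = 2.4603. This is Case 1 of the Master Theorem (c < log_b(a), work dominated by leaves), giving O(n^(log_7 120)).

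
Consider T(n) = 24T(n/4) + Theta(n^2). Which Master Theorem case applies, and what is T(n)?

Master Theorem for T(n) = 24T(n/4) + O(n^2):

a = 24, b = 4, c = 2
log_b(a) = log_4(24) = 2.2925

Case 1: c = 2 < log_4(24) = 2.2925
T(n) = O(n^(log_4 24))

For T(n) = 24T(n/4) + O(n^2): log_4(24) = 2.2925. This is Case 1 of the Master Theorem (c < log_b(a), work dominated by leaves), giving O(n^(log_4 24)).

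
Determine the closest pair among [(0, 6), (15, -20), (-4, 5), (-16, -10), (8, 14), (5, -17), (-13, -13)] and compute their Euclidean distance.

Computing all pairwise distances among 7 points:

d((0, 6), (15, -20)) = 30.0167
d((0, 6), (-4, 5)) = 4.1231 <-- minimum
d((0, 6), (-16, -10)) = 22.6274
d((0, 6), (8, 14)) = 11.3137
d((0, 6), (5, -17)) = 23.5372
d((0, 6), (-13, -13)) = 23.0217
d((15, -20), (-4, 5)) = 31.4006
d((15, -20), (-16, -10)) = 32.573
d((15, -20), (8, 14)) = 34.7131
d((15, -20), (5, -17)) = 10.4403
d((15, -20), (-13, -13)) = 28.8617
d((-4, 5), (-16, -10)) = 19.2094
d((-4, 5), (8, 14)) = 15.0
d((-4, 5), (5, -17)) = 23.7697
d((-4, 5), (-13, -13)) = 20.1246
d((-16, -10), (8, 14)) = 33.9411
d((-16, -10), (5, -17)) = 22.1359
d((-16, -10), (-13, -13)) = 4.2426
d((8, 14), (5, -17)) = 31.1448
d((8, 14), (-13, -13)) = 34.2053
d((5, -17), (-13, -13)) = 18.4391

Closest pair: (0, 6) and (-4, 5) with distance 4.1231

The closest pair is (0, 6) and (-4, 5) with Euclidean distance 4.1231. For 7 points, brute-force pairwise comparison is shown above. For large n, the divide-and-conquer algorithm (sort by x, recurse on halves, check the dividing strip) achieves O(n log n).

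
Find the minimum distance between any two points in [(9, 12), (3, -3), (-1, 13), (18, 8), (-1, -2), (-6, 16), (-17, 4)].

Computing all pairwise distances among 7 points:

d((9, 12), (3, -3)) = 16.1555
d((9, 12), (-1, 13)) = 10.0499
d((9, 12), (18, 8)) = 9.8489
d((9, 12), (-1, -2)) = 17.2047
d((9, 12), (-6, 16)) = 15.5242
d((9, 12), (-17, 4)) = 27.2029
d((3, -3), (-1, 13)) = 16.4924
d((3, -3), (18, 8)) = 18.6011
d((3, -3), (-1, -2)) = 4.1231 <-- minimum
d((3, -3), (-6, 16)) = 21.0238
d((3, -3), (-17, 4)) = 21.1896
d((-1, 13), (18, 8)) = 19.6469
d((-1, 13), (-1, -2)) = 15.0
d((-1, 13), (-6, 16)) = 5.831
d((-1, 13), (-17, 4)) = 18.3576
d((18, 8), (-1, -2)) = 21.4709
d((18, 8), (-6, 16)) = 25.2982
d((18, 8), (-17, 4)) = 35.2278
d((-1, -2), (-6, 16)) = 18.6815
d((-1, -2), (-17, 4)) = 17.088
d((-6, 16), (-17, 4)) = 16.2788

Closest pair: (3, -3) and (-1, -2) with distance 4.1231

The closest pair is (3, -3) and (-1, -2) with Euclidean distance 4.1231. For 7 points, brute-force pairwise comparison is shown above. For large n, the divide-and-conquer algorithm (sort by x, recurse on halves, check the dividing strip) achieves O(n log n).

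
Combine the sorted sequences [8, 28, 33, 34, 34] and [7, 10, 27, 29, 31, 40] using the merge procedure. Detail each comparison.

Merging process:

Compare 8 vs 7: take 7 from right. Merged: [7]
Compare 8 vs 10: take 8 from left. Merged: [7, 8]
Compare 28 vs 10: take 10 from right. Merged: [7, 8, 10]
Compare 28 vs 27: take 27 from right. Merged: [7, 8, 10, 27]
Compare 28 vs 29: take 28 from left. Merged: [7, 8, 10, 27, 28]
Compare 33 vs 29: take 29 from right. Merged: [7, 8, 10, 27, 28, 29]
Compare 33 vs 31: take 31 from right. Merged: [7, 8, 10, 27, 28, 29, 31]
Compare 33 vs 40: take 33 from left. Merged: [7, 8, 10, 27, 28, 29, 31, 33]
Compare 34 vs 40: take 34 from left. Merged: [7, 8, 10, 27, 28, 29, 31, 33, 34]
Compare 34 vs 40: take 34 from left. Merged: [7, 8, 10, 27, 28, 29, 31, 33, 34, 34]
Append remaining from right: [40]. Merged: [7, 8, 10, 27, 28, 29, 31, 33, 34, 34, 40]

Final merged array: [7, 8, 10, 27, 28, 29, 31, 33, 34, 34, 40]
Total comparisons: 10

The merged array is [7, 8, 10, 27, 28, 29, 31, 33, 34, 34, 40], requiring 10 comparisons. The merge step runs in O(n) time where n is the total number of elements.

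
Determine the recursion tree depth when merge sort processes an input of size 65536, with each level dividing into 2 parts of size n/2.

For divide and conquer with division factor 2:

Problem sizes at each level:
Level 0: 65536
Level 1: 32768
Level 2: 16384
Level 3: 8192
Level 4: 4096
Level 5: 2048
Level 6: 1024
Level 7: 512
Level 8: 256
Level 9: 128
Level 10: 64
Level 11: 32
Level 12: 16
Level 13: 8
Level 14: 4
Level 15: 2
Level 16: 1

The root is level 0 and the size-1 base case is level 16 (the tree spans levels 0 through 16, i.e. 17 levels counting the root), so the depth is the number of divisions: log_2(65536) = 16

The recursion tree depth is log_2(65536) = 16. At each level, the problem size is divided by 2, so it takes 16 divisions to reduce to a base case of size 1. The algorithm makes 2 recursive calls at each level.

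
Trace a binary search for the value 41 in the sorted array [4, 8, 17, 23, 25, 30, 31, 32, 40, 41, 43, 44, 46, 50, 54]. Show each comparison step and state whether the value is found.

Binary search for 41 in [4, 8, 17, 23, 25, 30, 31, 32, 40, 41, 43, 44, 46, 50, 54]:

lo=0, hi=14, mid=7, arr[mid]=32 -> 32 < 41, search right half
lo=8, hi=14, mid=11, arr[mid]=44 -> 44 > 41, search left half
lo=8, hi=10, mid=9, arr[mid]=41 -> Found target at index 9!

Binary search finds 41 at index 9 after 3 comparisons. The search repeatedly halves the search space by comparing with the middle element.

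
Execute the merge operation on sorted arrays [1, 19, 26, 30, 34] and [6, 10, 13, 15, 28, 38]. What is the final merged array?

Merging process:

Compare 1 vs 6: take 1 from left. Merged: [1]
Compare 19 vs 6: take 6 from right. Merged: [1, 6]
Compare 19 vs 10: take 10 from right. Merged: [1, 6, 10]
Compare 19 vs 13: take 13 from right. Merged: [1, 6, 10, 13]
Compare 19 vs 15: take 15 from right. Merged: [1, 6, 10, 13, 15]
Compare 19 vs 28: take 19 from left. Merged: [1, 6, 10, 13, 15, 19]
Compare 26 vs 28: take 26 from left. Merged: [1, 6, 10, 13, 15, 19, 26]
Compare 30 vs 28: take 28 from right. Merged: [1, 6, 10, 13, 15, 19, 26, 28]
Compare 30 vs 38: take 30 from left. Merged: [1, 6, 10, 13, 15, 19, 26, 28, 30]
Compare 34 vs 38: take 34 from left. Merged: [1, 6, 10, 13, 15, 19, 26, 28, 30, 34]
Append remaining from right: [38]. Merged: [1, 6, 10, 13, 15, 19, 26, 28, 30, 34, 38]

Final merged array: [1, 6, 10, 13, 15, 19, 26, 28, 30, 34, 38]
Total comparisons: 10

The merged array is [1, 6, 10, 13, 15, 19, 26, 28, 30, 34, 38], requiring 10 comparisons. The merge step runs in O(n) time where n is the total number of elements.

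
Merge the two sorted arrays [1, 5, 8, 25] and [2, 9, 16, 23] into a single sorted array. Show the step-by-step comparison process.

Merging process:

Compare 1 vs 2: take 1 from left. Merged: [1]
Compare 5 vs 2: take 2 from right. Merged: [1, 2]
Compare 5 vs 9: take 5 from left. Merged: [1, 2, 5]
Compare 8 vs 9: take 8 from left. Merged: [1, 2, 5, 8]
Compare 25 vs 9: take 9 from right. Merged: [1, 2, 5, 8, 9]
Compare 25 vs 16: take 16 from right. Merged: [1, 2, 5, 8, 9, 16]
Compare 25 vs 23: take 23 from right. Merged: [1, 2, 5, 8, 9, 16, 23]
Append remaining from left: [25]. Merged: [1, 2, 5, 8, 9, 16, 23, 25]

Final merged array: [1, 2, 5, 8, 9, 16, 23, 25]
Total comparisons: 7

The merged array is [1, 2, 5, 8, 9, 16, 23, 25], requiring 7 comparisons. The merge step runs in O(n) time where n is the total number of elements.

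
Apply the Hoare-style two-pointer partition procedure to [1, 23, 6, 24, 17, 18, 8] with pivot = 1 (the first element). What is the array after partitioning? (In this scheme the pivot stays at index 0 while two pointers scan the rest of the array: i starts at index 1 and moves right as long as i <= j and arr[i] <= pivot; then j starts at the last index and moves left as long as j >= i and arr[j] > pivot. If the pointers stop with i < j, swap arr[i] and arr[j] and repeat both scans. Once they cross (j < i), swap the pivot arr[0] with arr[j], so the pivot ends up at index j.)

Hoare-style two-pointer partition with pivot = 1:

Initial array: [1, 23, 6, 24, 17, 18, 8]

Pointers start at i = 1, j = 6.
i ends at 1, j ends at 0: the pointers have crossed (j < i), so scanning stops.

j = 0, so swapping arr[0] with arr[j] leaves the pivot at position 0: [1, 23, 6, 24, 17, 18, 8]
Pivot position: 0

After partitioning with pivot 1, the array becomes [1, 23, 6, 24, 17, 18, 8]. The pivot is placed at index 0. All elements to the left of the pivot are <= 1, and all elements to the right are > 1.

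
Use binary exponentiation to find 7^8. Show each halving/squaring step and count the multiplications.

Computing 7^8 by squaring (build up from 7^1; each line after the first costs one multiplication):

7^1 = 7
7^2 = (7^1)^2 = 7^2 = 49
7^4 = (7^2)^2 = 49^2 = 2401
7^8 = (7^4)^2 = 2401^2 = 5764801

Result: 5764801
Multiplications needed: 3 (3 lines after 7^1)

7^8 = 5764801. Using exponentiation by squaring, this requires 3 multiplications. The key idea: if the exponent is even, square the half-power; if odd, multiply by the base once.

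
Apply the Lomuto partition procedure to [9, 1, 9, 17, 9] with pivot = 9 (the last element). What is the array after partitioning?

Lomuto partition with pivot = 9:

Initial array: [9, 1, 9, 17, 9]

arr[0]=9 <= 9: swap with position 0, array becomes [9, 1, 9, 17, 9]
arr[1]=1 <= 9: swap with position 1, array becomes [9, 1, 9, 17, 9]
arr[2]=9 <= 9: swap with position 2, array becomes [9, 1, 9, 17, 9]
arr[3]=17 > 9: no swap

Place pivot at position 3: [9, 1, 9, 9, 17]
Pivot position: 3

After partitioning with pivot 9, the array becomes [9, 1, 9, 9, 17]. The pivot is placed at index 3. All elements to the left of the pivot are <= 9, and all elements to the right are > 9.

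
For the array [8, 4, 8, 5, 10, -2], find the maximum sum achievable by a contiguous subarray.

Using Kadane's algorithm on [8, 4, 8, 5, 10, -2]:

Scanning through the array:
Position 1 (value 4): max_ending_here = 12, max_so_far = 12
Position 2 (value 8): max_ending_here = 20, max_so_far = 20
Position 3 (value 5): max_ending_here = 25, max_so_far = 25
Position 4 (value 10): max_ending_here = 35, max_so_far = 35
Position 5 (value -2): max_ending_here = 33, max_so_far = 35

Maximum subarray: [8, 4, 8, 5, 10]
Maximum sum: 35

The maximum subarray is [8, 4, 8, 5, 10] with sum 35. This subarray runs from index 0 to index 4.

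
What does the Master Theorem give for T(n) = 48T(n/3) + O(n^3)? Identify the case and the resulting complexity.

Master Theorem for T(n) = 48T(n/3) + O(n^3):

a = 48, b = 3, c = 3
log_b(a) = log_3(48) = 3.5237

Case 1: c = 3 < log_3(48) = 3.5237
T(n) = O(n^(log_3 48))

For T(n) = 48T(n/3) + O(n^3): log_3(48) = 3.5237. This is Case 1 of the Master Theorem (c < log_b(a), work dominated by leaves), giving O(n^(log_3 48)).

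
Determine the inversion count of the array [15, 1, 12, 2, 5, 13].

Finding inversions in [15, 1, 12, 2, 5, 13]:

(0, 1): arr[0]=15 > arr[1]=1
(0, 2): arr[0]=15 > arr[2]=12
(0, 3): arr[0]=15 > arr[3]=2
(0, 4): arr[0]=15 > arr[4]=5
(0, 5): arr[0]=15 > arr[5]=13
(2, 3): arr[2]=12 > arr[3]=2
(2, 4): arr[2]=12 > arr[4]=5

Total inversions: 7

The array has 7 inversion(s): (0,1), (0,2), (0,3), (0,4), (0,5), (2,3), (2,4). Each pair (i,j) satisfies i < j and arr[i] > arr[j].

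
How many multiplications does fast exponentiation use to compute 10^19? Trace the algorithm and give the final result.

Computing 10^19 by squaring (build up from 10^1; each line after the first costs one multiplication):

10^1 = 10
10^2 = (10^1)^2 = 10^2 = 100
10^4 = (10^2)^2 = 100^2 = 10000
10^8 = (10^4)^2 = 10000^2 = 100000000
10^9 = 10 * 10^8 = 10 * 100000000 = 1000000000
10^18 = (10^9)^2 = 1000000000^2 = 1000000000000000000
10^19 = 10 * 10^18 = 10 * 1000000000000000000 = 10000000000000000000

Result: 10000000000000000000
Multiplications needed: 6 (6 lines after 10^1)

10^19 = 10000000000000000000. Using exponentiation by squaring, this requires 6 multiplications. The key idea: if the exponent is even, square the half-power; if odd, multiply by the base once.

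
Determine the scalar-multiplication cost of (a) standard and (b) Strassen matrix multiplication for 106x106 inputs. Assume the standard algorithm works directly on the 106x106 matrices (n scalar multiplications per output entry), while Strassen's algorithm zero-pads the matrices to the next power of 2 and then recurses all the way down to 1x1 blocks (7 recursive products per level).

Matrix multiplication for 106x106 matrices:

Strassen's algorithm requires power-of-2 dimensions. Pad 106x106 to 128x128 (next power of 2).

Standard algorithm: 106^3 = 1191016 multiplications
Strassen's algorithm: 7^(log2(128)) = 7^7 = 823543 multiplications
Savings: 1191016 - 823543 = 367473 multiplications

Standard: 1191016 multiplications (106^3). Strassen: 823543 multiplications (7^7, after padding to 128x128). Strassen reduces 8 recursive multiplications to 7 at each level.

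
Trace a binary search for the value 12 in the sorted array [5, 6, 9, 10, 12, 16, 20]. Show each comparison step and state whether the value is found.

Binary search for 12 in [5, 6, 9, 10, 12, 16, 20]:

lo=0, hi=6, mid=3, arr[mid]=10 -> 10 < 12, search right half
lo=4, hi=6, mid=5, arr[mid]=16 -> 16 > 12, search left half
lo=4, hi=4, mid=4, arr[mid]=12 -> Found target at index 4!

Binary search finds 12 at index 4 after 3 comparisons. The search repeatedly halves the search space by comparing with the middle element.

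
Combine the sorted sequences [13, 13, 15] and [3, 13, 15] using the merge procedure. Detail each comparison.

Merging process:

Compare 13 vs 3: take 3 from right. Merged: [3]
Compare 13 vs 13: take 13 from left. Merged: [3, 13]
Compare 13 vs 13: take 13 from left. Merged: [3, 13, 13]
Compare 15 vs 13: take 13 from right. Merged: [3, 13, 13, 13]
Compare 15 vs 15: take 15 from left. Merged: [3, 13, 13, 13, 15]
Append remaining from right: [15]. Merged: [3, 13, 13, 13, 15, 15]

Final merged array: [3, 13, 13, 13, 15, 15]
Total comparisons: 5

The merged array is [3, 13, 13, 13, 15, 15], requiring 5 comparisons. The merge step runs in O(n) time where n is the total number of elements.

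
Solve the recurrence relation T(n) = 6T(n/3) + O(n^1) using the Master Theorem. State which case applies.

Master Theorem for T(n) = 6T(n/3) + O(n^1):

a = 6, b = 3, c = 1
log_b(a) = log_3(6) = 1.6309

Case 1: c = 1 < log_3(6) = 1.6309
T(n) = O(n^(log_3 6))

For T(n) = 6T(n/3) + O(n^1): log_3(6) = 1.6309. This is Case 1 of the Master Theorem (c < log_b(a), work dominated by leaves), giving O(n^(log_3 6)).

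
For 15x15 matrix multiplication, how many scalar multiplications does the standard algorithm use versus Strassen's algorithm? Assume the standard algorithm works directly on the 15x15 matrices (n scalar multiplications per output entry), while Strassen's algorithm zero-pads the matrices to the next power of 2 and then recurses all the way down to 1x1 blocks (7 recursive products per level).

Matrix multiplication for 15x15 matrices:

Strassen's algorithm requires power-of-2 dimensions. Pad 15x15 to 16x16 (next power of 2).

Standard algorithm: 15^3 = 3375 multiplications
Strassen's algorithm: 7^(log2(16)) = 7^4 = 2401 multiplications
Savings: 3375 - 2401 = 974 multiplications

Standard: 3375 multiplications (15^3). Strassen: 2401 multiplications (7^4, after padding to 16x16). Strassen reduces 8 recursive multiplications to 7 at each level.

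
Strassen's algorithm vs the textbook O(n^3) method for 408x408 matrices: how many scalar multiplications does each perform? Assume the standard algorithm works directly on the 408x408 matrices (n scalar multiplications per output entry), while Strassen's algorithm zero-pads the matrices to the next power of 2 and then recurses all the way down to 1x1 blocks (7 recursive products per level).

Matrix multiplication for 408x408 matrices:

Strassen's algorithm requires power-of-2 dimensions. Pad 408x408 to 512x512 (next power of 2).

Standard algorithm: 408^3 = 67917312 multiplications
Strassen's algorithm: 7^(log2(512)) = 7^9 = 40353607 multiplications
Savings: 67917312 - 40353607 = 27563705 multiplications

Standard: 67917312 multiplications (408^3). Strassen: 40353607 multiplications (7^9, after padding to 512x512). Strassen reduces 8 recursive multiplications to 7 at each level.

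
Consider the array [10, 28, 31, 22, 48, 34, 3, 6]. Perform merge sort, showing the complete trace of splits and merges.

Merge sort trace:

Split: [10, 28, 31, 22, 48, 34, 3, 6] -> [10, 28, 31, 22] and [48, 34, 3, 6]
  Split: [10, 28, 31, 22] -> [10, 28] and [31, 22]
    Split: [10, 28] -> [10] and [28]
    Merge: [10] + [28] -> [10, 28]
    Split: [31, 22] -> [31] and [22]
    Merge: [31] + [22] -> [22, 31]
  Merge: [10, 28] + [22, 31] -> [10, 22, 28, 31]
  Split: [48, 34, 3, 6] -> [48, 34] and [3, 6]
    Split: [48, 34] -> [48] and [34]
    Merge: [48] + [34] -> [34, 48]
    Split: [3, 6] -> [3] and [6]
    Merge: [3] + [6] -> [3, 6]
  Merge: [34, 48] + [3, 6] -> [3, 6, 34, 48]
Merge: [10, 22, 28, 31] + [3, 6, 34, 48] -> [3, 6, 10, 22, 28, 31, 34, 48]

Final sorted array: [3, 6, 10, 22, 28, 31, 34, 48]

The merge sort proceeds by recursively splitting the array and merging sorted halves.
After all merges, the sorted array is [3, 6, 10, 22, 28, 31, 34, 48].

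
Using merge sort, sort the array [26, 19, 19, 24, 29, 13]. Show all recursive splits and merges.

Merge sort trace:

Split: [26, 19, 19, 24, 29, 13] -> [26, 19, 19] and [24, 29, 13]
  Split: [26, 19, 19] -> [26] and [19, 19]
    Split: [19, 19] -> [19] and [19]
    Merge: [19] + [19] -> [19, 19]
  Merge: [26] + [19, 19] -> [19, 19, 26]
  Split: [24, 29, 13] -> [24] and [29, 13]
    Split: [29, 13] -> [29] and [13]
    Merge: [29] + [13] -> [13, 29]
  Merge: [24] + [13, 29] -> [13, 24, 29]
Merge: [19, 19, 26] + [13, 24, 29] -> [13, 19, 19, 24, 26, 29]

Final sorted array: [13, 19, 19, 24, 26, 29]

The merge sort proceeds by recursively splitting the array and merging sorted halves.
After all merges, the sorted array is [13, 19, 19, 24, 26, 29].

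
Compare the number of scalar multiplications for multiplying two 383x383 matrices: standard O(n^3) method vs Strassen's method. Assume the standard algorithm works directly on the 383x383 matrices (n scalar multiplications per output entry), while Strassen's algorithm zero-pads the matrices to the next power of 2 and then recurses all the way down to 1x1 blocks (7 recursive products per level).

Matrix multiplication for 383x383 matrices:

Strassen's algorithm requires power-of-2 dimensions. Pad 383x383 to 512x512 (next power of 2).

Standard algorithm: 383^3 = 56181887 multiplications
Strassen's algorithm: 7^(log2(512)) = 7^9 = 40353607 multiplications
Savings: 56181887 - 40353607 = 15828280 multiplications

Standard: 56181887 multiplications (383^3). Strassen: 40353607 multiplications (7^9, after padding to 512x512). Strassen reduces 8 recursive multiplications to 7 at each level.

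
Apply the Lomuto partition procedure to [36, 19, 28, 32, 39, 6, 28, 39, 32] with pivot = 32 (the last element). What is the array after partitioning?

Lomuto partition with pivot = 32:

Initial array: [36, 19, 28, 32, 39, 6, 28, 39, 32]

arr[0]=36 > 32: no swap
arr[1]=19 <= 32: swap with position 0, array becomes [19, 36, 28, 32, 39, 6, 28, 39, 32]
arr[2]=28 <= 32: swap with position 1, array becomes [19, 28, 36, 32, 39, 6, 28, 39, 32]
arr[3]=32 <= 32: swap with position 2, array becomes [19, 28, 32, 36, 39, 6, 28, 39, 32]
arr[4]=39 > 32: no swap
arr[5]=6 <= 32: swap with position 3, array becomes [19, 28, 32, 6, 39, 36, 28, 39, 32]
arr[6]=28 <= 32: swap with position 4, array becomes [19, 28, 32, 6, 28, 36, 39, 39, 32]
arr[7]=39 > 32: no swap

Place pivot at position 5: [19, 28, 32, 6, 28, 32, 39, 39, 36]
Pivot position: 5

After partitioning with pivot 32, the array becomes [19, 28, 32, 6, 28, 32, 39, 39, 36]. The pivot is placed at index 5. All elements to the left of the pivot are <= 32, and all elements to the right are > 32.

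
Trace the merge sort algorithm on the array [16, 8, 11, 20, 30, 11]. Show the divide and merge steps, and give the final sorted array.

Merge sort trace:

Split: [16, 8, 11, 20, 30, 11] -> [16, 8, 11] and [20, 30, 11]
  Split: [16, 8, 11] -> [16] and [8, 11]
    Split: [8, 11] -> [8] and [11]
    Merge: [8] + [11] -> [8, 11]
  Merge: [16] + [8, 11] -> [8, 11, 16]
  Split: [20, 30, 11] -> [20] and [30, 11]
    Split: [30, 11] -> [30] and [11]
    Merge: [30] + [11] -> [11, 30]
  Merge: [20] + [11, 30] -> [11, 20, 30]
Merge: [8, 11, 16] + [11, 20, 30] -> [8, 11, 11, 16, 20, 30]

Final sorted array: [8, 11, 11, 16, 20, 30]

The merge sort proceeds by recursively splitting the array and merging sorted halves.
After all merges, the sorted array is [8, 11, 11, 16, 20, 30].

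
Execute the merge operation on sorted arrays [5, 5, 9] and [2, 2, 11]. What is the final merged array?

Merging process:

Compare 5 vs 2: take 2 from right. Merged: [2]
Compare 5 vs 2: take 2 from right. Merged: [2, 2]
Compare 5 vs 11: take 5 from left. Merged: [2, 2, 5]
Compare 5 vs 11: take 5 from left. Merged: [2, 2, 5, 5]
Compare 9 vs 11: take 9 from left. Merged: [2, 2, 5, 5, 9]
Append remaining from right: [11]. Merged: [2, 2, 5, 5, 9, 11]

Final merged array: [2, 2, 5, 5, 9, 11]
Total comparisons: 5

The merged array is [2, 2, 5, 5, 9, 11], requiring 5 comparisons. The merge step runs in O(n) time where n is the total number of elements.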